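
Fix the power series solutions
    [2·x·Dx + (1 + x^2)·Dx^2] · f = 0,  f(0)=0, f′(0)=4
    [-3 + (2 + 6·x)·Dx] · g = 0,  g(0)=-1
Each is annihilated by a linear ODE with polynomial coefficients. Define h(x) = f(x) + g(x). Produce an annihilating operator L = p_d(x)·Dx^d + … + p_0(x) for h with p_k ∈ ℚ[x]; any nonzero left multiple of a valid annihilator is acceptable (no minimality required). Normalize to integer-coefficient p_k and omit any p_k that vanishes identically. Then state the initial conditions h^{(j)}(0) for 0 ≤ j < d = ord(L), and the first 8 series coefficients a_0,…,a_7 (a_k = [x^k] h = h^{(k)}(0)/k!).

L = (-12 - 90·x + 36·x^2 + 54·x^3)·Dx + (-35 - 48·x - 102·x^2 + 144·x^3 + 189·x^4)·Dx^2 + (-6 - 10·x + 36·x^2 + 44·x^3 + 42·x^4 + 54·x^5)·Dx^3  (order 3).
h: a_k = -1, 5/2, 9/8, -145/48, 405/128, -7481/1280, 15309/1024, -513389/14336, …
ICs: h(0) = -1, h′(0) = 5/2, h′′(0) = 9/4.

f: a_k = 0, 4, 0, -4/3, 0, 4/5, 0, -4/7, …
g: a_k = -1, -3/2, 9/8, -27/16, 405/128, -1701/256, 15309/1024, -72171/2048, …
Sum ⇒ L₀ = lclm(L_f,L_g) in ℚ(x)⟨Dx⟩.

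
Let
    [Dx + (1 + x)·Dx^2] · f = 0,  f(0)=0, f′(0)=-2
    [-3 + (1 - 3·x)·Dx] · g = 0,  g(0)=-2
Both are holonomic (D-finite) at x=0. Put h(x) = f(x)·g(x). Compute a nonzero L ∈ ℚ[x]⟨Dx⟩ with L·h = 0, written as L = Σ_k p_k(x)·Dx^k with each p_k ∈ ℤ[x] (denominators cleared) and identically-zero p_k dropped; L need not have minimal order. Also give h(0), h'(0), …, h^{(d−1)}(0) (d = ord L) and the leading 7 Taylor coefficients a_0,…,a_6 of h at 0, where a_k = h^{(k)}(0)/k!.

f: a_k = 0, -2, 1, -2/3, 1/2, -2/5, 1/3, …
g: a_k = -2, -6, -18, -54, -162, -486, -1458, …
f·g: L₀ = L_f ⊗_s L_g, ord ≤ 2·1.
L = 3 + (5 + 9·x)·Dx + (-1 + 2·x + 3·x^2)·Dx^2  (order 2).
h: a_k = 0, 4, 10, 94/3, 93, 1399/5, 12581/15, …
ICs: h(0) = 0, h′(0) = 4.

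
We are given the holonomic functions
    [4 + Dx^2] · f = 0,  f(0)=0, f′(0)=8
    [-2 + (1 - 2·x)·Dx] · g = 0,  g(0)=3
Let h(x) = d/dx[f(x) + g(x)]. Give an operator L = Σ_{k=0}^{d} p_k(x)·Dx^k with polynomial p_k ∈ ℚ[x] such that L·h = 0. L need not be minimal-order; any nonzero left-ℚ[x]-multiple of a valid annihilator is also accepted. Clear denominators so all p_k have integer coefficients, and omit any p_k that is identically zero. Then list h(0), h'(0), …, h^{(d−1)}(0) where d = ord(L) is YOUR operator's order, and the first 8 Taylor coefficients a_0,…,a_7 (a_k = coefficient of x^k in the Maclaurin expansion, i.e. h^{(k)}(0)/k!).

f: a_k = 0, 8, 0, -16/3, 0, 16/15, 0, -32/315, …
g: a_k = 3, 6, 12, 24, 48, 96, 192, 384, …
Sum ⇒ L₀ = lclm(L_f,L_g) in ℚ(x)⟨Dx⟩.
h=h₀': d/dx-closure on L₀ ⇒ L.
L = (208 - 64·x + 64·x^2) + (-28 + 72·x - 48·x^2 + 32·x^3)·Dx + (52 - 16·x + 16·x^2)·Dx^2 + (-7 + 18·x - 12·x^2 + 8·x^3)·Dx^3  (order 3).
h: a_k = 14, 24, 56, 192, 1456/3, 1152, 120928/45, 6144, …
ICs: h(0) = 14, h′(0) = 24, h′′(0) = 112.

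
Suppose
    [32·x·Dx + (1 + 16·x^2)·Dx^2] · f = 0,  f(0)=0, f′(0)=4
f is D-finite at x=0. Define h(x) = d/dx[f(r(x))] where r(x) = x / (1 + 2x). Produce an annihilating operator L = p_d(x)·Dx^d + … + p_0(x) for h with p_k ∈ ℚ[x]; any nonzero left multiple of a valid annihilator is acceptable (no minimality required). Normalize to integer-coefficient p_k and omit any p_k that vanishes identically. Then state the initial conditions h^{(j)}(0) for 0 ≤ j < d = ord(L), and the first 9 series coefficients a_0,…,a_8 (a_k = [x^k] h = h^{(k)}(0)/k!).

f: a_k = 0, 4, 0, -64/3, 0, 1024/5, 0, -16384/7, 0, …
f∘r: x↦r, Dx↦Dx/r' in L_f ⇒ L₀.
Derive L from L₀ (diff closure).
L = (4 + 40·x) + (1 + 4·x + 20·x^2)·Dx  (order 1).
h: a_k = 4, -16, -16, 384, -1216, -2816, 35584, -86016, -367616, …
ICs: h(0) = 4.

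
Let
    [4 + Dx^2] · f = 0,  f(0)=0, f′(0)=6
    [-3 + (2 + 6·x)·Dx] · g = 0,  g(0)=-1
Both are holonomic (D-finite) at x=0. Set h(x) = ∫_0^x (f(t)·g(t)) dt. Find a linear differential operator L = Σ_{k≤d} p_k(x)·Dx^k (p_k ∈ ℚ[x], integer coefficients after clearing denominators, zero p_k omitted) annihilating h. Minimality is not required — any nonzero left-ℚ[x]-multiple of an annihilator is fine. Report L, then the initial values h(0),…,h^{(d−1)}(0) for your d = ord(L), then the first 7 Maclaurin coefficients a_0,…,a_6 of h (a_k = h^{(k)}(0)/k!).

f: a_k = 0, 6, 0, -4, 0, 4/5, 0, …
g: a_k = -1, -3/2, 9/8, -27/16, 405/128, -1701/256, 15309/1024, …
h₀=f·g: eliminate ⇒ L₀, order ≤ 2·1.
∫: right-multiply L₀ by Dx.
L = (43 + 96·x + 144·x^2)·Dx + (-12 - 36·x)·Dx^2 + (4 + 24·x + 36·x^2)·Dx^3  (order 3).
h: a_k = 0, 0, -3, -3, 43/16, -33/40, 4379/1920, …
ICs: h(0) = 0, h′(0) = 0, h′′(0) = -6.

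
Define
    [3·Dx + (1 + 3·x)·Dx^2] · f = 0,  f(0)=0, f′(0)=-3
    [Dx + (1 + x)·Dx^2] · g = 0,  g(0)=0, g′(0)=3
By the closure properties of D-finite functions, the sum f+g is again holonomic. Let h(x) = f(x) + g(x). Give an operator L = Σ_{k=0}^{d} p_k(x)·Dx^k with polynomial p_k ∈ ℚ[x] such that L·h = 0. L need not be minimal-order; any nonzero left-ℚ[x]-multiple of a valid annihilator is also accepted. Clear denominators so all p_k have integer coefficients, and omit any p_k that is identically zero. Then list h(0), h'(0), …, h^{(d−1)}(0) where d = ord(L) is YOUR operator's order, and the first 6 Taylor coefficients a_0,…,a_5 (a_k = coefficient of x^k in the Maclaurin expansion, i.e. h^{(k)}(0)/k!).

f: a_k = 0, -3, 9/2, -9, 81/4, -243/5, …
g: a_k = 0, 3, -3/2, 1, -3/4, 3/5, …
L₀ := lclm(L_f,L_g); ord L₀ ≤ 2+2.
L = 6·Dx + (8 + 12·x)·Dx^2 + (1 + 4·x + 3·x^2)·Dx^3  (order 3).
h: a_k = 0, 0, 3, -8, 39/2, -48, …
ICs: h(0) = 0, h′(0) = 0, h′′(0) = 6.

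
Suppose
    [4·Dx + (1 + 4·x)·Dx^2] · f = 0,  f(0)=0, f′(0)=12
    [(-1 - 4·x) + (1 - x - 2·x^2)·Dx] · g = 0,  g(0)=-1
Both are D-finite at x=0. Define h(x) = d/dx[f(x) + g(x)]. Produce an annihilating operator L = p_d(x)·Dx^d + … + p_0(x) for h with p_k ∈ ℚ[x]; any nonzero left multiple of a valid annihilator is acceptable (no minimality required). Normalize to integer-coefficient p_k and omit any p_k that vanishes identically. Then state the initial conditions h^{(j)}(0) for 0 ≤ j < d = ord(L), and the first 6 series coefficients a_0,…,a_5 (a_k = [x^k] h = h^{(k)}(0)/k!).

L = (-156 - 624·x - 1440·x^2 - 768·x^3 - 768·x^4) + (1 - 160·x - 1064·x^2 - 1952·x^3 - 1600·x^4 - 1280·x^5)·Dx + (5 + 39·x + 66·x^2 - 80·x^3 - 240·x^4 - 384·x^5 - 256·x^6)·Dx^2  (order 2).
h: a_k = 11, -54, 177, -812, 2967, -12546, …
ICs: h(0) = 11, h′(0) = -54.

f: a_k = 0, 12, -24, 64, -192, 3072/5, …
g: a_k = -1, -1, -3, -5, -11, -21, …
Sum ⇒ L₀ = lclm(L_f,L_g) in ℚ(x)⟨Dx⟩.
h=h₀': d/dx-closure on L₀ ⇒ L.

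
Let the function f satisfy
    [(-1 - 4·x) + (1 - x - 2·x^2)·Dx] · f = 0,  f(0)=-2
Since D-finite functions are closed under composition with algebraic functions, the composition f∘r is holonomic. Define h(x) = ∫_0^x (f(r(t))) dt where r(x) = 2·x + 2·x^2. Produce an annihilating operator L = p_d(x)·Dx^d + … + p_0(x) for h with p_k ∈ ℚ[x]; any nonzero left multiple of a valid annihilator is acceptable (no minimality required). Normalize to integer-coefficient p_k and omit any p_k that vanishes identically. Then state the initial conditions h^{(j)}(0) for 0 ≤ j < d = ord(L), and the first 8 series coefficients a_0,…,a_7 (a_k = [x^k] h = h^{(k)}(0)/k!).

f: a_k = -2, -2, -6, -10, -22, -42, -86, -170, …
Substitute x→r, Dx→(1/r')Dx; clear ⇒ L₀.
h=∫h₀ ⇒ L = L₀·Dx.
L = (2 + 20·x + 48·x^2 + 32·x^3)·Dx + (-1 + 2·x + 10·x^2 + 16·x^3 + 8·x^4)·Dx^2  (order 2).
h: a_k = 0, -2, -2, -28/3, -32, -616/5, -1496/3, -14416/7, …
ICs: h(0) = 0, h′(0) = -2.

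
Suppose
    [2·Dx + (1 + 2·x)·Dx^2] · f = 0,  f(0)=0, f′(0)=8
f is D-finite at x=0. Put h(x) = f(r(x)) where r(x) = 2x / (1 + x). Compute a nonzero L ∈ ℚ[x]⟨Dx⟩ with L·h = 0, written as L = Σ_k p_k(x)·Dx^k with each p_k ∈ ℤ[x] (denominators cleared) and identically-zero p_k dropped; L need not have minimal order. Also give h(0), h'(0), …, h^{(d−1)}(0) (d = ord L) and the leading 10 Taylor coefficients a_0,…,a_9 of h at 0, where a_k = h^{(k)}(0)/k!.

L = (6 + 10·x)·Dx + (1 + 6·x + 5·x^2)·Dx^2  (order 2).
h: a_k = 0, 16, -48, 496/3, -624, 12496/5, -10416, 312496/7, -195312, 7812496/9, …
ICs: h(0) = 0, h′(0) = 16.

f: a_k = 0, 8, -8, 32/3, -16, 128/5, -128/3, 512/7, -128, 2048/9, …
h₀=f(r): pull back L_f along r ⇒ L₀.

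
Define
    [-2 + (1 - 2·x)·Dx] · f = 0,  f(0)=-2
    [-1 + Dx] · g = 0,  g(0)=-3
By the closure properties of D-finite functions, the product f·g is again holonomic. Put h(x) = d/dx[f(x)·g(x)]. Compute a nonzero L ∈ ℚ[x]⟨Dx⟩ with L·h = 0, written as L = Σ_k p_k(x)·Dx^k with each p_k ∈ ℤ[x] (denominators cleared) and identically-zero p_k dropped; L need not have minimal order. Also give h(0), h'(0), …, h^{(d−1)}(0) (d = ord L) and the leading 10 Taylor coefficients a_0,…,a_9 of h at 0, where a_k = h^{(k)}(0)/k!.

L = (13 - 12·x + 4·x^2) + (-3 + 8·x - 4·x^2)·Dx  (order 1).
h: a_k = 18, 78, 237, 633, 6331/4, 75973/20, 354541/40, 17017969/840, 306323443/6720, 2042156287/20160, …
ICs: h(0) = 18.

f: a_k = -2, -4, -8, -16, -32, -64, -128, -256, -512, -1024, …
g: a_k = -3, -3, -3/2, -1/2, -1/8, -1/40, -1/240, -1/1680, -1/13440, -1/120960, …
Product ⇒ symmetric product L₀, ord ≤ 1.
Differentiate: ansatz ord ≤ ord L₀ ⇒ L.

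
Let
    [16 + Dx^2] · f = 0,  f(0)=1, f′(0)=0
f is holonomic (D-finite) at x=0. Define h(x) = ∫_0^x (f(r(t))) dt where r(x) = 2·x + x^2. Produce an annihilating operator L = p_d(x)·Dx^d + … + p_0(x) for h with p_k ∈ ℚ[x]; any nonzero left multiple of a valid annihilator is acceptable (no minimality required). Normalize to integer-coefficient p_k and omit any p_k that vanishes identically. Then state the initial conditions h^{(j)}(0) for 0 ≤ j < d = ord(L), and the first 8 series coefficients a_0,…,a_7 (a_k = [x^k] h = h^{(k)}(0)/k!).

L = (64 + 192·x + 192·x^2 + 64·x^3)·Dx - Dx^2 + (1 + x)·Dx^3  (order 3).
h: a_k = 0, 1, 0, -32/3, -8, 488/15, 512/9, -4864/315, …
ICs: h(0) = 0, h′(0) = 1, h′′(0) = 0.

f: a_k = 1, 0, -8, 0, 32/3, 0, -256/45, 0, …
Substitute x→r, Dx→(1/r')Dx; clear ⇒ L₀.
∫: right-multiply L₀ by Dx.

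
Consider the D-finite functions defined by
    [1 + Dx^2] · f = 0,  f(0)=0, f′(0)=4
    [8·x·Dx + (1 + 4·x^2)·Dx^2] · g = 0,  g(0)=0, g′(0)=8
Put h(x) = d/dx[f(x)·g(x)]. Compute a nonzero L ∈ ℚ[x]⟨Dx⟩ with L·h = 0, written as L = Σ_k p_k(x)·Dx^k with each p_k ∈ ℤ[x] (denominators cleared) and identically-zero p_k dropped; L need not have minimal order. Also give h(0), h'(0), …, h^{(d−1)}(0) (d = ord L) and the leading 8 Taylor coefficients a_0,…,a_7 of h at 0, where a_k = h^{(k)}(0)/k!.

f: a_k = 0, 4, 0, -2/3, 0, 1/30, 0, -1/1260, …
g: a_k = 0, 8, 0, -32/3, 0, 128/5, 0, -512/7, …
h₀=f·g: eliminate ⇒ L₀, order ≤ 2·2.
h=h₀': d/dx-closure on L₀ ⇒ L.
L = (3893 + 34584·x^2 + 286832·x^4 + 57600·x^6 + 768·x^8 - 10240·x^10 + 4096·x^12) + (2192·x + 44864·x^3 + 156160·x^5 + 51200·x^7 + 20480·x^9 + 16384·x^11)·Dx + (3978 + 36208·x^2 + 296160·x^4 + 76288·x^6 + 9728·x^8 - 4096·x^10 + 8192·x^12)·Dx^2 + (2192·x + 44864·x^3 + 156160·x^5 + 51200·x^7 + 20480·x^9 + 16384·x^11)·Dx^3 + (85 + 1624·x^2 + 9328·x^4 + 18688·x^6 + 8960·x^8 + 6144·x^10 + 4096·x^12)·Dx^4  (order 4).
h: a_k = 0, 64, 0, -192, 0, 1976/3, 0, -2480, …
ICs: h(0) = 0, h′(0) = 64, h′′(0) = 0, h′′′(0) = -1152.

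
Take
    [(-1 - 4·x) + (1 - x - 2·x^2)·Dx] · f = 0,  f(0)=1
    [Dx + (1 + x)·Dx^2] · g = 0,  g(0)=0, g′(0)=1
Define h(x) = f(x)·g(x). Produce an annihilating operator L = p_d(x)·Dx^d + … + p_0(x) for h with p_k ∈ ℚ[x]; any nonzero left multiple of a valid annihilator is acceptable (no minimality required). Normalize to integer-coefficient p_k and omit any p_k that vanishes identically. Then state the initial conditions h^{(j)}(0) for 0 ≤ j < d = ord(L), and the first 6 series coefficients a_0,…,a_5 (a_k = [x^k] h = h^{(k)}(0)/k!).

L = (5 + 8·x) + (1 + 11·x + 10·x^2)·Dx + (-1 + 3·x^2 + 2·x^3)·Dx^2  (order 2).
h: a_k = 0, 1, 1/2, 17/6, 43/12, 189/20, …
ICs: h(0) = 0, h′(0) = 1.

f: a_k = 1, 1, 3, 5, 11, 21, …
g: a_k = 0, 1, -1/2, 1/3, -1/4, 1/5, …
h₀=f·g: eliminate ⇒ L₀, order ≤ 1·2.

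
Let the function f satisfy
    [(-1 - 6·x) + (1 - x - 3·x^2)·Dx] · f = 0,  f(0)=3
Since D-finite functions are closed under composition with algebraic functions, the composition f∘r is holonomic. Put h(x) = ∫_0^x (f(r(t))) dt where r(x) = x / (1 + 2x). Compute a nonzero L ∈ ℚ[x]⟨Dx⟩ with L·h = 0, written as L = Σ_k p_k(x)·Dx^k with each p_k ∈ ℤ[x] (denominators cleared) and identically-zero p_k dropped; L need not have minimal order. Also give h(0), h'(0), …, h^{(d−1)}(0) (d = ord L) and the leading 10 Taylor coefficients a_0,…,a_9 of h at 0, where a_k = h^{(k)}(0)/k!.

L = (1 + 8·x)·Dx + (-1 - 5·x - 5·x^2 + 2·x^3)·Dx^2  (order 2).
h: a_k = 0, 3, 3/2, 2, -15/4, 51/5, -28, 555/7, -1833/8, 2018/3, …
ICs: h(0) = 0, h′(0) = 3.

f: a_k = 3, 3, 12, 21, 57, 120, 291, 651, 1524, 3477, …
f∘r: x↦r, Dx↦Dx/r' in L_f ⇒ L₀.
h=∫h₀ ⇒ L = L₀·Dx.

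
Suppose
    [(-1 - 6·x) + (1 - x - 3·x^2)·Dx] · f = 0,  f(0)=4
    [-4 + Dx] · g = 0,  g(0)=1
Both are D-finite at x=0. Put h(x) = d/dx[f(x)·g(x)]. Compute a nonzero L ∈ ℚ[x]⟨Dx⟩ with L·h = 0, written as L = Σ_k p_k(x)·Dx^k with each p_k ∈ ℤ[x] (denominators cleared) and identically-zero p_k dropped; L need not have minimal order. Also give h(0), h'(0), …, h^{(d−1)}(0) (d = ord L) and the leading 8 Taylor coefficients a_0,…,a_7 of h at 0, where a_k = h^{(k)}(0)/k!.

f: a_k = 4, 4, 16, 28, 76, 160, 388, 868, …
g: a_k = 1, 4, 8, 32/3, 32/3, 128/15, 256/45, 1024/315, …
L₀ := L_f ⊗_s L_g (sym. prod.), ord ≤ 1.
Differentiate: ansatz ord ≤ ord L₀ ⇒ L.
L = (32 + 26·x - 98·x^2 - 48·x^3 + 144·x^4) + (-5 + 3·x + 29·x^2 - 6·x^3 - 36·x^4)·Dx  (order 1).
h: a_k = 20, 128, 500, 4816/3, 14032/3, 38920/3, 1569212/45, 5783296/63, …
ICs: h(0) = 20.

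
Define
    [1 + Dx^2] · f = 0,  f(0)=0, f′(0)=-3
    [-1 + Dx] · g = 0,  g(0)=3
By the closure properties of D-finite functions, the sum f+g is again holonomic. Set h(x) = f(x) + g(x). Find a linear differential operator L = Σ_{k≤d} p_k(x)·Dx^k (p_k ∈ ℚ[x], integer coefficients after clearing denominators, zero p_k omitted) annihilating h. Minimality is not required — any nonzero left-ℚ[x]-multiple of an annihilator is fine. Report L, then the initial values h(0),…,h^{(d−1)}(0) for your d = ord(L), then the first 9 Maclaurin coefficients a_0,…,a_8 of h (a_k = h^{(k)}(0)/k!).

L = -1 + Dx - Dx^2 + Dx^3  (order 3).
h: a_k = 3, 0, 3/2, 1, 1/8, 0, 1/240, 1/840, 1/13440, …
ICs: h(0) = 3, h′(0) = 0, h′′(0) = 3.

f: a_k = 0, -3, 0, 1/2, 0, -1/40, 0, 1/1680, 0, …
g: a_k = 3, 3, 3/2, 1/2, 1/8, 1/40, 1/240, 1/1680, 1/13440, …
h₀=f+g: left-lcm gives L₀, ord ≤ 3.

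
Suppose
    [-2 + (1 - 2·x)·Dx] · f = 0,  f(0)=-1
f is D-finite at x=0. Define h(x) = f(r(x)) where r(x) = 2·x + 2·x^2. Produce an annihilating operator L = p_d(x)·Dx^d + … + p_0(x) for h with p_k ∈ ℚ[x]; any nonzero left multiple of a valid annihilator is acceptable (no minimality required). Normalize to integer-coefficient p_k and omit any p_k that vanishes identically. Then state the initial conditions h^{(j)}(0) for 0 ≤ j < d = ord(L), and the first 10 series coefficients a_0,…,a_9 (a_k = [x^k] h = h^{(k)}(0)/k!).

f: a_k = -1, -2, -4, -8, -16, -32, -64, -128, -256, -512, …
h₀=f(r): pull back L_f along r ⇒ L₀.
L = (4 + 8·x) + (-1 + 4·x + 4·x^2)·Dx  (order 1).
h: a_k = -1, -4, -20, -96, -464, -2240, -10816, -52224, -252160, -1217536, …
ICs: h(0) = -1.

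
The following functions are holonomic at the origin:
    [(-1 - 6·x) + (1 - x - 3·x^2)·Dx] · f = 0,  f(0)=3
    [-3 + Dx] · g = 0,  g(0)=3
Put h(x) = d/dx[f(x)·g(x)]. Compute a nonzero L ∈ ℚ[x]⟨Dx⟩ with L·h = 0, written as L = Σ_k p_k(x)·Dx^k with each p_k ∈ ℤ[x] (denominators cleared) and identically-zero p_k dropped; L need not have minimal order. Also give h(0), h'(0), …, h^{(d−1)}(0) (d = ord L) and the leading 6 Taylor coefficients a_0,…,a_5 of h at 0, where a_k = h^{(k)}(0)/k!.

f: a_k = 3, 3, 12, 21, 57, 120, …
g: a_k = 3, 9, 27/2, 27/2, 81/8, 243/40, …
f·g: L₀ = L_f ⊗_s L_g, ord ≤ 1·1.
Derive L from L₀ (diff closure).
L = (23 + 30·x - 45·x^2 - 54·x^3 + 81·x^4) + (-4 + x + 24·x^2 - 27·x^4)·Dx  (order 1).
h: a_k = 36, 207, 756, 4743/2, 13671/2, 757161/40, …
ICs: h(0) = 36.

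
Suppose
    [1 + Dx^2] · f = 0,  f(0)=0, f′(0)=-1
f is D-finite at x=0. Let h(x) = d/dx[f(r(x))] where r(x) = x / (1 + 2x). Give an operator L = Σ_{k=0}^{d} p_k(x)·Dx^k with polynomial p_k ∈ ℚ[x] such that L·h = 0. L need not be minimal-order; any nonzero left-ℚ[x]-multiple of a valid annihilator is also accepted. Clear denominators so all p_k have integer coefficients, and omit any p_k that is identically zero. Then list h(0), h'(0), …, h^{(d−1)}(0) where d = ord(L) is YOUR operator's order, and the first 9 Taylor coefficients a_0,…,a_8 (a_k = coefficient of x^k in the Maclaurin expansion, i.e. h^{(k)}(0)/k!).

L = (25 + 96·x + 96·x^2) + (12 + 72·x + 144·x^2 + 96·x^3)·Dx + (1 + 8·x + 24·x^2 + 32·x^3 + 16·x^4)·Dx^2  (order 2).
h: a_k = -1, 4, -23/2, 28, -1441/24, 225/2, -123479/720, 6599/45, 12104063/40320, …
ICs: h(0) = -1, h′(0) = 4.

f: a_k = 0, -1, 0, 1/6, 0, -1/120, 0, 1/5040, 0, …
f∘r: x↦r, Dx↦Dx/r' in L_f ⇒ L₀.
Derive L from L₀ (diff closure).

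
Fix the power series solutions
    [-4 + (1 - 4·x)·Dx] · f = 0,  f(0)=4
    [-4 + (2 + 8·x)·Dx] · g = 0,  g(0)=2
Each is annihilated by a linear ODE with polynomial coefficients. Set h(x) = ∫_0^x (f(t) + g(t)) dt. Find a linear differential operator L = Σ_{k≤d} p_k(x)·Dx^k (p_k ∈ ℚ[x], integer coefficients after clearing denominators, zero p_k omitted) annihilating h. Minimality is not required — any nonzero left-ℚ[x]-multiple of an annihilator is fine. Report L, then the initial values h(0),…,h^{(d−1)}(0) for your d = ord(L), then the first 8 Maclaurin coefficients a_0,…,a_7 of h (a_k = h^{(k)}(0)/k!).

L = (-40 - 96·x)·Dx + (18 + 112·x + 288·x^2)·Dx^2 + (-1 - 12·x + 16·x^2 + 192·x^3)·Dx^3  (order 3).
h: a_k = 0, 6, 10, 20, 66, 1004/5, 692, 16216/7, …
ICs: h(0) = 0, h′(0) = 6, h′′(0) = 20.

f: a_k = 4, 16, 64, 256, 1024, 4096, 16384, 65536, …
g: a_k = 2, 4, -4, 8, -20, 56, -168, 528, …
L₀ := lclm(L_f,L_g); ord L₀ ≤ 1+1.
∫: right-multiply L₀ by Dx.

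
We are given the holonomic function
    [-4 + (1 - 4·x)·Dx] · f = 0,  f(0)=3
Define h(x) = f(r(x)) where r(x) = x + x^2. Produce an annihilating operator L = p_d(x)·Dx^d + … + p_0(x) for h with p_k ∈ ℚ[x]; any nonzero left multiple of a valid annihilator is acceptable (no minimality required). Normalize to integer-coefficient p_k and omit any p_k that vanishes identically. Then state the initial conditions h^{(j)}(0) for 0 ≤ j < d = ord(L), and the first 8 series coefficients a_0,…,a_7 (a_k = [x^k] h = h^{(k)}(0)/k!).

f: a_k = 3, 12, 48, 192, 768, 3072, 12288, 49152, …
Substitute x→r, Dx→(1/r')Dx; clear ⇒ L₀.
L = (4 + 8·x) + (-1 + 4·x + 4·x^2)·Dx  (order 1).
h: a_k = 3, 12, 60, 288, 1392, 6720, 32448, 156672, …
ICs: h(0) = 3.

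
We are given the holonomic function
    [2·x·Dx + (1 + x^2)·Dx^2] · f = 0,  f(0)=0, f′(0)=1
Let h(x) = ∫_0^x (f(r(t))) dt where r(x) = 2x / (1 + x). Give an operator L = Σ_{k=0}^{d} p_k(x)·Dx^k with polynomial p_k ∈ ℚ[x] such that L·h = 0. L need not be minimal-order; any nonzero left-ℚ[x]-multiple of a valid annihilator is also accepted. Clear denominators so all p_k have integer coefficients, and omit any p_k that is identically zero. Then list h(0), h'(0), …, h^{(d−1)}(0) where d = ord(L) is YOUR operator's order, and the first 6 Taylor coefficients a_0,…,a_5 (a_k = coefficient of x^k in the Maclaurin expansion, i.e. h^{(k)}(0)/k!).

f: a_k = 0, 1, 0, -1/3, 0, 1/5, …
Substitute x→r, Dx→(1/r')Dx; clear ⇒ L₀.
Integrate: L := L₀·Dx.
L = (2 + 10·x)·Dx^2 + (1 + 2·x + 5·x^2)·Dx^3  (order 3).
h: a_k = 0, 0, 1, -2/3, -1/6, 6/5, …
ICs: h(0) = 0, h′(0) = 0, h′′(0) = 2.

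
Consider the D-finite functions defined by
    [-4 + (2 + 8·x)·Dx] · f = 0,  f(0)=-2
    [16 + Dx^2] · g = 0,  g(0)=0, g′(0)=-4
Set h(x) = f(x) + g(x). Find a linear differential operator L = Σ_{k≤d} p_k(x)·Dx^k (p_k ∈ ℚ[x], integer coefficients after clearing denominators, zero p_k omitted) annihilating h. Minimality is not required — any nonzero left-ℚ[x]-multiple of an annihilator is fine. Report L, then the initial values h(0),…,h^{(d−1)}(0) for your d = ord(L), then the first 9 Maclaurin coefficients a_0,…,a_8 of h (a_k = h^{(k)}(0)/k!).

f: a_k = -2, -4, 4, -8, 20, -56, 168, -528, 1716, …
g: a_k = 0, -4, 0, 32/3, 0, -128/15, 0, 1024/315, 0, …
Sum ⇒ L₀ = lclm(L_f,L_g) in ℚ(x)⟨Dx⟩.
L = (-224 - 1024·x - 2048·x^2) + (48 + 704·x + 3072·x^2 + 4096·x^3)·Dx + (-14 - 64·x - 128·x^2)·Dx^2 + (3 + 44·x + 192·x^2 + 256·x^3)·Dx^3  (order 3).
h: a_k = -2, -8, 4, 8/3, 20, -968/15, 168, -165296/315, 1716, …
ICs: h(0) = -2, h′(0) = -8, h′′(0) = 8.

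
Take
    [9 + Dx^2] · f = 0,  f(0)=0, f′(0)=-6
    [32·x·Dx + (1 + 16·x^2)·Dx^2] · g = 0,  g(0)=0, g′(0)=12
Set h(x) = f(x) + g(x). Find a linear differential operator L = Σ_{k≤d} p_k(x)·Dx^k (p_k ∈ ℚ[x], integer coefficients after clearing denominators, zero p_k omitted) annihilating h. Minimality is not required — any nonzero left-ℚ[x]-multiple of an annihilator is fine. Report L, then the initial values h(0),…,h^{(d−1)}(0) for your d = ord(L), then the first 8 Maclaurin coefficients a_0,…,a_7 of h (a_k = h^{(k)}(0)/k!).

L = (-52704·x + 967680·x^3 + 663552·x^5)·Dx + (-207 + 13104·x^2 + 283392·x^4 + 331776·x^6)·Dx^2 + (-5856·x + 107520·x^3 + 73728·x^5)·Dx^3 + (-23 + 1456·x^2 + 31488·x^4 + 36864·x^6)·Dx^4  (order 4).
h: a_k = 0, 6, 0, -55, 0, 12207/20, 0, -1965837/280, …
ICs: h(0) = 0, h′(0) = 6, h′′(0) = 0, h′′′(0) = -330.

f: a_k = 0, -6, 0, 9, 0, -81/20, 0, 243/280, …
g: a_k = 0, 12, 0, -64, 0, 3072/5, 0, -49152/7, …
f+g: L₀ = lclm(L_f,L_g), ord ≤ 2+2.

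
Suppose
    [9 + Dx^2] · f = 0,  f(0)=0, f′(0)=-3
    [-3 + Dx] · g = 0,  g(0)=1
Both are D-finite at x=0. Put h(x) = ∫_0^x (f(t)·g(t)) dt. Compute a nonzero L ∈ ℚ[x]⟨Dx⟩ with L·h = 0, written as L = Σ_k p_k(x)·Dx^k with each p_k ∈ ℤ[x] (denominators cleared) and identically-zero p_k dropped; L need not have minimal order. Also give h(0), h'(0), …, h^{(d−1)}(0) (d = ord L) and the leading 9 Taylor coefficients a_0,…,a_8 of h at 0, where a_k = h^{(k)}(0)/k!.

L = 18·Dx - 6·Dx^2 + Dx^3  (order 3).
h: a_k = 0, 0, -3/2, -3, -9/4, 0, 27/20, 81/70, 243/560, …
ICs: h(0) = 0, h′(0) = 0, h′′(0) = -3.

f: a_k = 0, -3, 0, 9/2, 0, -81/40, 0, 243/560, 0, …
g: a_k = 1, 3, 9/2, 9/2, 27/8, 81/40, 81/80, 243/560, 729/4480, …
Sym-product of L_f,L_g gives L₀ (≤ ord 2).
∫: right-multiply L₀ by Dx.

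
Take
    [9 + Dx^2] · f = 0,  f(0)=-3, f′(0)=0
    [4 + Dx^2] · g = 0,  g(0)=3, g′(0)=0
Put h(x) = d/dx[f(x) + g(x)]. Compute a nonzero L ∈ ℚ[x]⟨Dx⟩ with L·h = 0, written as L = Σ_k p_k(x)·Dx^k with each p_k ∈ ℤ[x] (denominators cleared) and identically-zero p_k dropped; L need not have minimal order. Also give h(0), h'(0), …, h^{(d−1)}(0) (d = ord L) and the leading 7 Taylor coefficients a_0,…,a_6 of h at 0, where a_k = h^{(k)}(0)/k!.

L = 36 + 13·Dx^2 + Dx^4  (order 4).
h: a_k = 0, 15, 0, -65/2, 0, 133/8, 0, …
ICs: h(0) = 0, h′(0) = 15, h′′(0) = 0, h′′′(0) = -195.

f: a_k = -3, 0, 27/2, 0, -81/8, 0, 243/80, …
g: a_k = 3, 0, -6, 0, 2, 0, -4/15, …
Sum ⇒ L₀ = lclm(L_f,L_g) in ℚ(x)⟨Dx⟩.
Differentiate: ansatz ord ≤ ord L₀ ⇒ L.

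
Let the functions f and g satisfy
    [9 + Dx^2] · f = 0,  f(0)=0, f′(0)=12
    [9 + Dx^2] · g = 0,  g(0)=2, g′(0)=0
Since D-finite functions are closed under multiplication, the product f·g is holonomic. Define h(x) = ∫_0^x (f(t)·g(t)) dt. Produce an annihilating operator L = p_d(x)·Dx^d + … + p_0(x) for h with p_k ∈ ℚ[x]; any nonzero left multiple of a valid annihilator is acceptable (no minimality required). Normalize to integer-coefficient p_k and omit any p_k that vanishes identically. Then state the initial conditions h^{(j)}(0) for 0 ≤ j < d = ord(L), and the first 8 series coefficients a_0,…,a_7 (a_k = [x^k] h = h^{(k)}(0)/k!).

f: a_k = 0, 12, 0, -18, 0, 81/10, 0, -243/140, …
g: a_k = 2, 0, -9, 0, 27/4, 0, -81/40, 0, …
h₀=f·g: eliminate ⇒ L₀, order ≤ 2·2.
h=∫₀ˣh₀: take L = L₀·Dx.
L = 36·Dx^2 + Dx^4  (order 4).
h: a_k = 0, 0, 12, 0, -36, 0, 216/5, 0, …
ICs: h(0) = 0, h′(0) = 0, h′′(0) = 24, h′′′(0) = 0.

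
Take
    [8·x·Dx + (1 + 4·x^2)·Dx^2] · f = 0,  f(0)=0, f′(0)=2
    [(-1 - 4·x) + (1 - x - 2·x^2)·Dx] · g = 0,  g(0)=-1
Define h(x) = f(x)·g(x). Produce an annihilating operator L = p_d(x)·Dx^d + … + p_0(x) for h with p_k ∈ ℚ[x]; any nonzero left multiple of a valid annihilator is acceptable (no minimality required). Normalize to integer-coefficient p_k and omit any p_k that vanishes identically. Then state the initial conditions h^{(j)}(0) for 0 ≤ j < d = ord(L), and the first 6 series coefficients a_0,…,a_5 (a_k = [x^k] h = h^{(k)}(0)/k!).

L = (4 + 8·x + 48·x^2) + (2 + 16·x^2 + 48·x^3)·Dx + (-1 + x - 2·x^2 + 4·x^3 + 8·x^4)·Dx^2  (order 2).
h: a_k = 0, -2, -2, -10/3, -22/3, -102/5, …
ICs: h(0) = 0, h′(0) = -2.

f: a_k = 0, 2, 0, -8/3, 0, 32/5, …
g: a_k = -1, -1, -3, -5, -11, -21, …
Sym-product of L_f,L_g gives L₀ (≤ ord 2).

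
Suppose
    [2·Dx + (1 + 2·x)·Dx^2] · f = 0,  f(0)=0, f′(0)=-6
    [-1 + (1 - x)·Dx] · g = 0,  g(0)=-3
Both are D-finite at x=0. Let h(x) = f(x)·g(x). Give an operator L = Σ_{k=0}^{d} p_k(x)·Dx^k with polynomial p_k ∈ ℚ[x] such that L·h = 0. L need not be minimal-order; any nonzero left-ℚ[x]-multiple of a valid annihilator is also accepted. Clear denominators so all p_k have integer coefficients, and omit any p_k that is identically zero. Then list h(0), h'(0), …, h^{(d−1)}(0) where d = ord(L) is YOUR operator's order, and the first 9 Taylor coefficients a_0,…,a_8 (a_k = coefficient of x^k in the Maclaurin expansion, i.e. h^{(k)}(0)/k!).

f: a_k = 0, -6, 6, -8, 12, -96/5, 32, -384/7, 96, …
g: a_k = -3, -3, -3, -3, -3, -3, -3, -3, -3, …
f·g: L₀ = L_f ⊗_s L_g, ord ≤ 2·1.
L = 2 + 6·x·Dx + (-1 - x + 2·x^2)·Dx^2  (order 2).
h: a_k = 0, 18, 0, 24, -12, 228/5, -252/5, 3996/35, -6084/35, …
ICs: h(0) = 0, h′(0) = 18.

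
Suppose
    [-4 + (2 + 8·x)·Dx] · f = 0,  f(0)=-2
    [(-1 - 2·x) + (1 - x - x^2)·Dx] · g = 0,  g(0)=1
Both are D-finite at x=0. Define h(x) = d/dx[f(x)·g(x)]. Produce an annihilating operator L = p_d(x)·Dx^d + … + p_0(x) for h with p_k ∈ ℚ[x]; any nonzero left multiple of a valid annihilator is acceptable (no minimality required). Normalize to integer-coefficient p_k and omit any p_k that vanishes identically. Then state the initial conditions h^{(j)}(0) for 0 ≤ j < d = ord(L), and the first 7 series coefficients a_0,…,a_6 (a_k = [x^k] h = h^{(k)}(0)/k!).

f: a_k = -2, -4, 4, -8, 20, -56, 168, …
g: a_k = 1, 1, 2, 3, 5, 8, 13, …
f·g: L₀ = L_f ⊗_s L_g, ord ≤ 1·1.
h₀' ⇒ L via d/dx closure of L₀.
L = (4 + 66·x + 126·x^2 + 80·x^3 + 60·x^4) + (-3 - 13·x - 3·x^2 + 14·x^3 + 46·x^4 + 24·x^5)·Dx  (order 1).
h: a_k = -6, -8, -54, -8, -380, 540, -3598, …
ICs: h(0) = -6.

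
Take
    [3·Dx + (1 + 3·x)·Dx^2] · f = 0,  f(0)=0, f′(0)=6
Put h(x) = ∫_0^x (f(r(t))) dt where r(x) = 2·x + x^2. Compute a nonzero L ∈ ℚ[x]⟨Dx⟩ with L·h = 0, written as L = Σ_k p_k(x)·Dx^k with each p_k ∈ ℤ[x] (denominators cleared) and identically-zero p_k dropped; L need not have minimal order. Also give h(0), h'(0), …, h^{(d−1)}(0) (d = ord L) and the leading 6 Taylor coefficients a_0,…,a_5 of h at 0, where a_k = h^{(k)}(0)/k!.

f: a_k = 0, 6, -9, 18, -81/2, 486/5, …
L₀ from L_f via x↦r, Dx↦r'^{-1}Dx.
h=∫₀ˣh₀: take L = L₀·Dx.
L = (5 + 6·x + 3·x^2)·Dx^2 + (1 + 7·x + 9·x^2 + 3·x^3)·Dx^3  (order 3).
h: a_k = 0, 0, 6, -10, 27, -441/5, …
ICs: h(0) = 0, h′(0) = 0, h′′(0) = 12.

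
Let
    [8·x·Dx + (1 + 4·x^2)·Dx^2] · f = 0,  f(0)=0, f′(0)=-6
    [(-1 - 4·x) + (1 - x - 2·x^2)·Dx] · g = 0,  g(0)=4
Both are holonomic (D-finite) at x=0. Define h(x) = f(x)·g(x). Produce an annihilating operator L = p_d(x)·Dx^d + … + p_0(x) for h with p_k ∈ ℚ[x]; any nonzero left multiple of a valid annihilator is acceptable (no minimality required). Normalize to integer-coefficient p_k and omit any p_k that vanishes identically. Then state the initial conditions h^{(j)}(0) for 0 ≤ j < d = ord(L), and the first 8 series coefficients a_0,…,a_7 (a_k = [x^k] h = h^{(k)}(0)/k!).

f: a_k = 0, -6, 0, 8, 0, -96/5, 0, 384/7, …
g: a_k = 4, 4, 12, 20, 44, 84, 172, 340, …
Product ⇒ symmetric product L₀, ord ≤ 2.
L = (4 + 8·x + 48·x^2) + (2 + 16·x^2 + 48·x^3)·Dx + (-1 + x - 2·x^2 + 4·x^3 + 8·x^4)·Dx^2  (order 2).
h: a_k = 0, -24, -24, -40, -88, -1224/5, -2104/5, -24184/35, …
ICs: h(0) = 0, h′(0) = -24.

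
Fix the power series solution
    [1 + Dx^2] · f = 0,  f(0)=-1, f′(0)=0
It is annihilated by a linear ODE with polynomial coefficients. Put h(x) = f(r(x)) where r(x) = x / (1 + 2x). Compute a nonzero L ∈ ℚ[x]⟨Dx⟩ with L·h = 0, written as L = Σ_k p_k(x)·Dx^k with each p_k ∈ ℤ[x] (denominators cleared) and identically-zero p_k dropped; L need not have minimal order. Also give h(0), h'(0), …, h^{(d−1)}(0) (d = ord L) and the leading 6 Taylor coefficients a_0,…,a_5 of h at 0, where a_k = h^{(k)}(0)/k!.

L = 1 + (4 + 24·x + 48·x^2 + 32·x^3)·Dx + (1 + 8·x + 24·x^2 + 32·x^3 + 16·x^4)·Dx^2  (order 2).
h: a_k = -1, 0, 1/2, -2, 143/24, -47/3, …
ICs: h(0) = -1, h′(0) = 0.

f: a_k = -1, 0, 1/2, 0, -1/24, 0, …
Change of var in L_f (x↦r) gives L₀.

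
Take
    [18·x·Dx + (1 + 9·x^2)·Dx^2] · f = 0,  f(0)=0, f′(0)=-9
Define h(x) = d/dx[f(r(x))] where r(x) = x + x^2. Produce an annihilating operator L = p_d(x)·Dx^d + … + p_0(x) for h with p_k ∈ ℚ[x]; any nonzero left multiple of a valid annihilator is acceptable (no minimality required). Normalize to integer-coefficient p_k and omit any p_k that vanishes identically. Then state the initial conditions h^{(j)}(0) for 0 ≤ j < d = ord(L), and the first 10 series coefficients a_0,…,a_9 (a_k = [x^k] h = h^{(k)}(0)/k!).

f: a_k = 0, -9, 0, 27, 0, -729/5, 0, 6561/7, 0, -6561, …
h₀=f(r): pull back L_f along r ⇒ L₀.
Derive L from L₀ (diff closure).
L = (-2 + 18·x + 72·x^2 + 108·x^3 + 54·x^4) + (1 + 2·x + 9·x^2 + 36·x^3 + 45·x^4 + 18·x^5)·Dx  (order 1).
h: a_k = -9, -18, 81, 324, -324, -4212, -3645, 40824, 111537, -263898, …
ICs: h(0) = -9.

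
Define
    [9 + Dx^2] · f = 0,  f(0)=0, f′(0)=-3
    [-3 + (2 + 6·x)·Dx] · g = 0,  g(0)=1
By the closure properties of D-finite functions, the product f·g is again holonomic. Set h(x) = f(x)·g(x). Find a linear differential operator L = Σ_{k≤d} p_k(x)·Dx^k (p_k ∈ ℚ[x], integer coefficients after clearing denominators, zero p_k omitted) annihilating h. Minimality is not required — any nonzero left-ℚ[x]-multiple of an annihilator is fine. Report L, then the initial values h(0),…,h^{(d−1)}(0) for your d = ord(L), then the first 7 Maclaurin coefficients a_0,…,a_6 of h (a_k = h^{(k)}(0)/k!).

f: a_k = 0, -3, 0, 9/2, 0, -81/40, 0, …
g: a_k = 1, 3/2, -9/8, 27/16, -405/128, 1701/256, -15309/1024, …
Sym-product of L_f,L_g gives L₀ (≤ ord 2).
L = (63 + 216·x + 324·x^2) + (-12 - 36·x)·Dx + (4 + 24·x + 36·x^2)·Dx^2  (order 2).
h: a_k = 0, -3, -9/2, 63/8, 27/16, 1539/640, -19683/1280, …
ICs: h(0) = 0, h′(0) = -3.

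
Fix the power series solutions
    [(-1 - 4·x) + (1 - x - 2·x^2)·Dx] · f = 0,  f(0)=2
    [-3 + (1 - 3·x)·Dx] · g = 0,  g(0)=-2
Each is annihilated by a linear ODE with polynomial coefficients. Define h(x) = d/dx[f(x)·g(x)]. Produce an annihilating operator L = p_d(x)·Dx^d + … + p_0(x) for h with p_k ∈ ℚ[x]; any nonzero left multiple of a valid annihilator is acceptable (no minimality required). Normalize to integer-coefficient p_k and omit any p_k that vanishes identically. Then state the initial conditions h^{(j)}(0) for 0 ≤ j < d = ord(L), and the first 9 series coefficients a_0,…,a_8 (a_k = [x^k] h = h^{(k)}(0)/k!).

L = (15 - 30·x - 69·x^2 + 48·x^3 + 216·x^4) + (-2 + 9·x + 3·x^2 - 47·x^3 + 15·x^4 + 54·x^5)·Dx  (order 1).
h: a_k = -16, -120, -600, -2576, -10080, -37320, -133000, -461472, -1569744, …
ICs: h(0) = -16.

f: a_k = 2, 2, 6, 10, 22, 42, 86, 170, 342, …
g: a_k = -2, -6, -18, -54, -162, -486, -1458, -4374, -13122, …
Sym-product of L_f,L_g gives L₀ (≤ ord 1).
h=h₀': d/dx-closure on L₀ ⇒ L.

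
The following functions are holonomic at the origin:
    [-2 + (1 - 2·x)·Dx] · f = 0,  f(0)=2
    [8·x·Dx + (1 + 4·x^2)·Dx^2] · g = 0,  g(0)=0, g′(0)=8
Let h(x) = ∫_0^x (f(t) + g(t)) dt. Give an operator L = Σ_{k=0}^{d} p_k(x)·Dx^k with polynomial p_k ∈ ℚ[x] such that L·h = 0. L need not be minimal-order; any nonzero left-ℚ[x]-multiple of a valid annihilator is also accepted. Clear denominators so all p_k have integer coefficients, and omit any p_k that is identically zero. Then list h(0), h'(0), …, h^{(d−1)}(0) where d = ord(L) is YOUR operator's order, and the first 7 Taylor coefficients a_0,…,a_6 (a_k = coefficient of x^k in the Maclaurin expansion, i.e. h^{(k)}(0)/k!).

L = (-8 + 64·x + 96·x^2)·Dx^2 + (8 - 8·x + 32·x^2 + 96·x^3)·Dx^3 + (-1 + 16·x^4)·Dx^4  (order 4).
h: a_k = 0, 2, 6, 8/3, 4/3, 32/5, 224/15, …
ICs: h(0) = 0, h′(0) = 2, h′′(0) = 12, h′′′(0) = 16.

f: a_k = 2, 4, 8, 16, 32, 64, 128, …
g: a_k = 0, 8, 0, -32/3, 0, 128/5, 0, …
L₀ := lclm(L_f,L_g); ord L₀ ≤ 1+2.
h=∫h₀ ⇒ L = L₀·Dx.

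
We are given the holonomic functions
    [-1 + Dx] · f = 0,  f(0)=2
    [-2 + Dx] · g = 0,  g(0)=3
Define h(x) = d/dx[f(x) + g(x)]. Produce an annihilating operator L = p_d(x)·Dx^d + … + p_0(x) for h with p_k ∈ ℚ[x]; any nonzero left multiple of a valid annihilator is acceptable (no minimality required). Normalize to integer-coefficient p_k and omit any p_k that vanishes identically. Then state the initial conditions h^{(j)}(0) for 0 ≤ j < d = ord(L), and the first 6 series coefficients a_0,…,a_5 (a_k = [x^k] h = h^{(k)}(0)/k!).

L = 2 - 3·Dx + Dx^2  (order 2).
h: a_k = 8, 14, 13, 25/3, 49/12, 97/60, …
ICs: h(0) = 8, h′(0) = 14.

f: a_k = 2, 2, 1, 1/3, 1/12, 1/60, …
g: a_k = 3, 6, 6, 4, 2, 4/5, …
L₀ := lclm(L_f,L_g); ord L₀ ≤ 1+1.
h₀' ⇒ L via d/dx closure of L₀.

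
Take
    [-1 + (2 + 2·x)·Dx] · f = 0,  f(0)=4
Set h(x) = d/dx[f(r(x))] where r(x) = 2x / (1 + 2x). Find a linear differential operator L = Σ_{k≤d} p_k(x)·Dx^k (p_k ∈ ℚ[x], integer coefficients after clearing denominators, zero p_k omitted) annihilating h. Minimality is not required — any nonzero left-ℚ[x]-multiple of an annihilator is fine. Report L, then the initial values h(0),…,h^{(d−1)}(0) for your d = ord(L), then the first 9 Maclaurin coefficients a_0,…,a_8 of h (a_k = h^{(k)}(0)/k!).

L = (-5 - 16·x) + (-1 - 6·x - 8·x^2)·Dx  (order 1).
h: a_k = 4, -20, 78, -282, 1995/2, -7059/2, 50435/4, -182461/4, 5347827/32, …
ICs: h(0) = 4.

f: a_k = 4, 2, -1/2, 1/4, -5/32, 7/64, -21/256, 33/512, -429/8192, …
Substitute x→r, Dx→(1/r')Dx; clear ⇒ L₀.
Derive L from L₀ (diff closure).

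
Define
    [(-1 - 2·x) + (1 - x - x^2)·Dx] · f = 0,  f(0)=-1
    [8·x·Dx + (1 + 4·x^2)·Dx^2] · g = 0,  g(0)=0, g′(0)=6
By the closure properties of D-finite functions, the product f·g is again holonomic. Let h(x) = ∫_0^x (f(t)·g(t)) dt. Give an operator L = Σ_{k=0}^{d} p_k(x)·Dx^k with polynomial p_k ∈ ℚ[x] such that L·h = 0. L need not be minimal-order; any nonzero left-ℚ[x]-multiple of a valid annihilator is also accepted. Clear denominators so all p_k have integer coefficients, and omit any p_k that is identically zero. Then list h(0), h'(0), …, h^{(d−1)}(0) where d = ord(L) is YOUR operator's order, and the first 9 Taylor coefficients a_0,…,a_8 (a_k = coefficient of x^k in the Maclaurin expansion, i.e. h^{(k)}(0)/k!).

f: a_k = -1, -1, -2, -3, -5, -8, -13, -21, -34, …
g: a_k = 0, 6, 0, -8, 0, 96/5, 0, -384/7, 0, …
f·g: L₀ = L_f ⊗_s L_g, ord ≤ 1·2.
Integrate: L := L₀·Dx.
L = (2 + 8·x + 24·x^2)·Dx + (2 - 4·x + 16·x^2 + 24·x^3)·Dx^2 + (-1 + x - 3·x^2 + 4·x^3 + 4·x^4)·Dx^3  (order 3).
h: a_k = 0, 0, -3, -2, -1, -2, -83/15, -216/35, -377/140, …
ICs: h(0) = 0, h′(0) = 0, h′′(0) = -6.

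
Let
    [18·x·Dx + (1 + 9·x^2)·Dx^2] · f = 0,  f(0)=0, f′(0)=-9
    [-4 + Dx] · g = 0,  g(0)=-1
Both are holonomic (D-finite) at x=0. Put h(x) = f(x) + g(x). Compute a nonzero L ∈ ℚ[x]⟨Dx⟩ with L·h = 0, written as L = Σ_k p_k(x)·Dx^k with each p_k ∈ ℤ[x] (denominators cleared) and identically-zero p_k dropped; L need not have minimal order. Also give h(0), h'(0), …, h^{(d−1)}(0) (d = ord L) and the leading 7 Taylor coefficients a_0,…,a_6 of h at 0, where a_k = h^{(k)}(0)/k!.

f: a_k = 0, -9, 0, 27, 0, -729/5, 0, …
g: a_k = -1, -4, -8, -32/3, -32/3, -128/15, -256/45, …
f+g: L₀ = lclm(L_f,L_g), ord ≤ 2+1.
L = (36 - 144·x - 972·x^2 - 1296·x^3)·Dx + (-17 + 99·x^2 - 648·x^4)·Dx^2 + (2 + 9·x + 36·x^2 + 81·x^3 + 162·x^4)·Dx^3  (order 3).
h: a_k = -1, -13, -8, 49/3, -32/3, -463/3, -256/45, …
ICs: h(0) = -1, h′(0) = -13, h′′(0) = -16.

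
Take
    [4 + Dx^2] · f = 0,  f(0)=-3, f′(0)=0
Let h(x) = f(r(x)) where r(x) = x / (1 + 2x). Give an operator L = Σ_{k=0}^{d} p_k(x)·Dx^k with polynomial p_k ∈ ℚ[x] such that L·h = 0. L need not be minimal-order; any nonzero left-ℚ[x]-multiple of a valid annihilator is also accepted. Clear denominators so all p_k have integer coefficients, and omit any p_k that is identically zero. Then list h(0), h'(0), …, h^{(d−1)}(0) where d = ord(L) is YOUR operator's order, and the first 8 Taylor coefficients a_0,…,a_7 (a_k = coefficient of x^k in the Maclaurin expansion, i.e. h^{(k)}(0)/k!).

f: a_k = -3, 0, 6, 0, -2, 0, 4/15, 0, …
h₀=f(r): pull back L_f along r ⇒ L₀.
L = 4 + (4 + 24·x + 48·x^2 + 32·x^3)·Dx + (1 + 8·x + 24·x^2 + 32·x^3 + 16·x^4)·Dx^2  (order 2).
h: a_k = -3, 0, 6, -24, 70, -176, 6004/15, -4176/5, …
ICs: h(0) = -3, h′(0) = 0.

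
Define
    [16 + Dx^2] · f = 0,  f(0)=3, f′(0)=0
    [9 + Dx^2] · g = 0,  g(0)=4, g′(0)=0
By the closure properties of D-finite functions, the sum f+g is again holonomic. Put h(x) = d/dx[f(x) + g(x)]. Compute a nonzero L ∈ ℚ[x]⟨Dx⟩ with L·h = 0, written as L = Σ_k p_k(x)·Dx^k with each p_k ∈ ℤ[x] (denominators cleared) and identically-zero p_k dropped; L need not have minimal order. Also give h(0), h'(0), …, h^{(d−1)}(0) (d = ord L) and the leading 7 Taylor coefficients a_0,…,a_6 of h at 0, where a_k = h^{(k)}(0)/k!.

f: a_k = 3, 0, -24, 0, 32, 0, -256/15, …
g: a_k = 4, 0, -18, 0, 27/2, 0, -81/20, …
L₀ := lclm(L_f,L_g); ord L₀ ≤ 2+2.
h₀' ⇒ L via d/dx closure of L₀.
L = 144 + 25·Dx^2 + Dx^4  (order 4).
h: a_k = 0, -84, 0, 182, 0, -1267/10, 0, …
ICs: h(0) = 0, h′(0) = -84, h′′(0) = 0, h′′′(0) = 1092.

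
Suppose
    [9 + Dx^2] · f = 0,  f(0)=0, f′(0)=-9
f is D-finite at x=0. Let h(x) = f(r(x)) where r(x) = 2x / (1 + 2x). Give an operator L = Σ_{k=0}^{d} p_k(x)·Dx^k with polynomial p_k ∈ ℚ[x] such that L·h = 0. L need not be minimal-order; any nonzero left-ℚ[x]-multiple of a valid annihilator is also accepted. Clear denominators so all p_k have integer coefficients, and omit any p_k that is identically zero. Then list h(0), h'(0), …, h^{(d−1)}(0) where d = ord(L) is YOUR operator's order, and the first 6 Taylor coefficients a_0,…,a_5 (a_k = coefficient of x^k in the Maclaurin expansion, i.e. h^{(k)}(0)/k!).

L = 36 + (4 + 24·x + 48·x^2 + 32·x^3)·Dx + (1 + 8·x + 24·x^2 + 32·x^3 + 16·x^4)·Dx^2  (order 2).
h: a_k = 0, -18, 36, 36, -504, 10548/5, …
ICs: h(0) = 0, h′(0) = -18.

f: a_k = 0, -9, 0, 27/2, 0, -243/40, …
Change of var in L_f (x↦r) gives L₀.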